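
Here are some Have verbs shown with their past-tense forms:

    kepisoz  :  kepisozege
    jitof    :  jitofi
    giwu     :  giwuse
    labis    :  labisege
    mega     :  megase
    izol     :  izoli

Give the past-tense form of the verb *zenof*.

zenofi

The alternation tracks the final sound of the stem — -ege when the stem ends in a sibilant (*kepisoz*, *labis*); -i when the stem ends in a non-sibilant consonant (*jitof*, *izol*); -se when the stem ends in a vowel (*giwu*, *mega*).
Since the final sound of *zenof* is /f/ (a non-sibilant consonant), it takes -i, giving *zenofi*.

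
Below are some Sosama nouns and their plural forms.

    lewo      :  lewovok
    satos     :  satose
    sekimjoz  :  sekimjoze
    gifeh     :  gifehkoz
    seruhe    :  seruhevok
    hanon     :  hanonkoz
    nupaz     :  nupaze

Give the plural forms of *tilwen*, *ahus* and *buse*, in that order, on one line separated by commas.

The alternation tracks the final sound of the stem — -e when the stem ends in a sibilant (*satos*, *sekimjoz*, *nupaz*); -koz when the stem ends in a non-sibilant consonant (*gifeh*, *hanon*); -vok when the stem ends in a vowel (*lewo*, *seruhe*).
*tilwen* — final sound /n/ (a non-sibilant consonant) → -koz → *tilwenkoz*.
Since the final sound of *ahus* is /s/ (a sibilant), it takes -e, giving *ahuse*.
Since the final sound of *buse* is /e/ (a vowel), it takes -vok, giving *busevok*.

tilwenkoz, ahuse, busevok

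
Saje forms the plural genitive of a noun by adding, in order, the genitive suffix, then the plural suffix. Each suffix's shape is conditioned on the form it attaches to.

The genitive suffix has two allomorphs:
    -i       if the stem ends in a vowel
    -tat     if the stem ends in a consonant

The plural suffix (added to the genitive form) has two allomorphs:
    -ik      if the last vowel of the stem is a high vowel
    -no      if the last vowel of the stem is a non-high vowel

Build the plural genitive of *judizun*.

The final sound of *judizun* is /n/, which is a consonant, so the genitive suffix is -tat, giving *judizuntat*.
The last vowel of the genitive form *judizuntat* is /a/, which is a non-high vowel, so the plural suffix is -no, giving *judizuntatno*.

judizuntatno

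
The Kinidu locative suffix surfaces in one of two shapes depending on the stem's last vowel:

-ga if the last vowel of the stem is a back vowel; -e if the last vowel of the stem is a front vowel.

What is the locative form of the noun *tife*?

tifee

*tife*: last vowel = /e/, a front vowel → -e → *tifee*.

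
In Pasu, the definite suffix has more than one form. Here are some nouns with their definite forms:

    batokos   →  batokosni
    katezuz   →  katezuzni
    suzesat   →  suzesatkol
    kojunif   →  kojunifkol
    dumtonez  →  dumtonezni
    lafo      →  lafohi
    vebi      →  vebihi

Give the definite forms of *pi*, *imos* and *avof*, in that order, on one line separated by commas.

The pattern is sibilance of the final sound: -ni when the stem ends in a sibilant (*batokos*, *katezuz*, *dumtonez*); -kol when the stem ends in a non-sibilant consonant (*suzesat*, *kojunif*); -hi when the stem ends in a vowel (*lafo*, *vebi*).
Since the final sound of *pi* is /i/ (a vowel), it takes -hi, giving *pihi*.
*imos* — final sound /s/ (a sibilant) → -ni → *imosni*.
Since the final sound of *avof* is /f/ (a non-sibilant consonant), it takes -kol, giving *avofkol*.

pihi, imosni, avofkol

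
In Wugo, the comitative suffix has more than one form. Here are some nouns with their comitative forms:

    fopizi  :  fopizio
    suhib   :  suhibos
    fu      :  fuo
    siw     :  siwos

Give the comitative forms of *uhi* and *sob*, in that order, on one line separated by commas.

uhio, sobos

The alternation tracks the final sound of the stem — -os when the stem ends in a consonant (*suhib*, *siw*); -o when the stem ends in a vowel (*fopizi*, *fu*).
Since the final sound of *uhi* is /i/ (a vowel), it takes -o, giving *uhio*.
Since the final sound of *sob* is /b/ (a consonant), it takes -os, giving *sobos*.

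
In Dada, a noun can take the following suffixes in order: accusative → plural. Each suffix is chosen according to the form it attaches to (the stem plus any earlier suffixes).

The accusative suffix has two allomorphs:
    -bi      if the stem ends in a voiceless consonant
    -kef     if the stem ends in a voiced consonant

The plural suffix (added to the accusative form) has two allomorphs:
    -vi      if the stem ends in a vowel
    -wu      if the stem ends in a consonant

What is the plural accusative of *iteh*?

*iteh* — final consonant /h/ (voiceless) → -bi → *itehbi*.
The final sound of the accusative form *itehbi* is /i/, which is a vowel, so the plural suffix is -vi, giving *itehbivi*.

itehbivi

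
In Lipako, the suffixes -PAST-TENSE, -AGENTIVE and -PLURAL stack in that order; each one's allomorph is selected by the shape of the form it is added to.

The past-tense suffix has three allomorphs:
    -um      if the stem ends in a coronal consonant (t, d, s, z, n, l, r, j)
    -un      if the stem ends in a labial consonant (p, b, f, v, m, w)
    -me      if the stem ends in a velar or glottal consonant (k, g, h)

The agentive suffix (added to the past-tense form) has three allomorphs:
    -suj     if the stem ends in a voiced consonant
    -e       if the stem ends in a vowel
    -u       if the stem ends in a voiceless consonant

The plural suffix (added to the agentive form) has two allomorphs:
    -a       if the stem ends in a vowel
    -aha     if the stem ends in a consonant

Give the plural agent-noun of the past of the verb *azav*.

*azav*: final consonant = /v/, labial → -un → *azavun*.
The past-tense form *azavun* — final sound /n/ (a voiced consonant) → -suj → *azavunsuj*.
The agentive form *azavunsuj* — final sound /j/ (a consonant) → -aha → *azavunsujaha*.

azavunsujaha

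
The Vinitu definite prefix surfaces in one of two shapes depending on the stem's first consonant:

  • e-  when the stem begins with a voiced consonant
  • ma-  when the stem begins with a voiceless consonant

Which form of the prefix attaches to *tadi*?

*tadi*: first consonant = /t/, voiceless → ma-.

ma-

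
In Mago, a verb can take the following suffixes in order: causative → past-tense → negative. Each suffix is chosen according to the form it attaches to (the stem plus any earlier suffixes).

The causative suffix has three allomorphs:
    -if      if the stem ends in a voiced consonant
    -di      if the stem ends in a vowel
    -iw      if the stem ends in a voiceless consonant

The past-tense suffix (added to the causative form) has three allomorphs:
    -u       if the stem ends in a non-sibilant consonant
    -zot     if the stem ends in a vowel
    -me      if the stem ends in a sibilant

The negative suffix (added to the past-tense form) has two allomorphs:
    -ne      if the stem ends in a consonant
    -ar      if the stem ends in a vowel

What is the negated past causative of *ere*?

Since the final sound of *ere* is /e/ (a vowel), it takes -di, giving *eredi*.
The final sound of the causative form *eredi* is /i/, which is a vowel, so the past-tense suffix is -zot, giving *eredizot*.
The final sound of the past-tense form *eredizot* is /t/, which is a consonant, so the negative suffix is -ne, giving *eredizotne*.

eredizotne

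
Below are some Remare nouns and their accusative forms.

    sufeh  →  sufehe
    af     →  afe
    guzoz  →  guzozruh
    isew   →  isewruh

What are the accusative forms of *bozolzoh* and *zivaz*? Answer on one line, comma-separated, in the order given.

The pattern is voicing of the final consonant: -e when the stem ends in a voiceless consonant (*sufeh*, *af*); -ruh when the stem ends in a voiced consonant (*guzoz*, *isew*).
The final consonant of *bozolzoh* is /h/, which is voiceless, so the suffix is -e, giving *bozolzohe*.
Since the final consonant of *zivaz* is /z/ (voiced), it takes -ruh, giving *zivazruh*.

bozolzohe, zivazruh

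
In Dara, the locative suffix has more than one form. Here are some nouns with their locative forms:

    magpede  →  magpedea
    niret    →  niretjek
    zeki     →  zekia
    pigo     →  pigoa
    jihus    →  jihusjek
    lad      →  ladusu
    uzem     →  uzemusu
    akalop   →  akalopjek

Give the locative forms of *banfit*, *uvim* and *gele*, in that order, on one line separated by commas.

banfitjek, uvimusu, gelea

The alternation tracks the final sound of the stem — -jek when the stem ends in a voiceless consonant (*niret*, *jihus*, *akalop*); -usu when the stem ends in a voiced consonant (*lad*, *uzem*); -a when the stem ends in a vowel (*magpede*, *zeki*, *pigo*).
Since the final sound of *banfit* is /t/ (a voiceless consonant), it takes -jek, giving *banfitjek*.
The final sound of *uvim* is /m/, which is a voiced consonant, so the suffix is -usu, giving *uvimusu*.
*gele* — final sound /e/ (a vowel) → -a → *gelea*.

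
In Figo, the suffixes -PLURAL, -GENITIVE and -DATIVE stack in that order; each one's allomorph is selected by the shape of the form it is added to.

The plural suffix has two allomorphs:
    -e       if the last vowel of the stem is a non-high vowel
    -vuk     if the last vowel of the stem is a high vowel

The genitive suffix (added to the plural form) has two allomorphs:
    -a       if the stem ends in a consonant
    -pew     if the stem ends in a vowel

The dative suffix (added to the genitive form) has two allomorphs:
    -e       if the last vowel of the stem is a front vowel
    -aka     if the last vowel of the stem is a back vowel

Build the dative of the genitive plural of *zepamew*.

Since the last vowel of *zepamew* is /e/ (a non-high vowel), it takes -e, giving *zepamewe*.
The final sound of the plural form *zepamewe* is /e/, which is a vowel, so the genitive suffix is -pew, giving *zepamewepew*.
The genitive form *zepamewepew*: last vowel = /e/, a front vowel → -e → *zepamewepewe*.

zepamewepewe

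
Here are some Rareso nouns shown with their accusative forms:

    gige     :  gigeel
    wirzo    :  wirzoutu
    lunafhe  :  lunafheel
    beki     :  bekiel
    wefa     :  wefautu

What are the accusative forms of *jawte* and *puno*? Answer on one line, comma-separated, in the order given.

jawteel, punoutu

Looking at the last vowel of each stem: -el when the last vowel of the stem is a front vowel (*gige*, *lunafhe*, *beki*); -utu when the last vowel of the stem is a back vowel (*wirzo*, *wefa*).
*jawte*: last vowel = /e/, a front vowel → -el → *jawteel*.
*puno*: last vowel = /o/, a back vowel → -utu → *punoutu*.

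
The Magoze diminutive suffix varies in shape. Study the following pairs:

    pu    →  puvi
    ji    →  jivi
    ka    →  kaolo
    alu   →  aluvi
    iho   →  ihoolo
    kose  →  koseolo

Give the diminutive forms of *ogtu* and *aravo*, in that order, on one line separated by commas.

The alternation tracks the last vowel of the stem — -vi when the last vowel of the stem is a high vowel (*pu*, *ji*, *alu*); -olo when the last vowel of the stem is a non-high vowel (*ka*, *iho*, *kose*).
*ogtu* — last vowel /u/ (a high vowel) → -vi → *ogtuvi*.
*aravo* — last vowel /o/ (a non-high vowel) → -olo → *aravoolo*.

ogtuvi, aravoolo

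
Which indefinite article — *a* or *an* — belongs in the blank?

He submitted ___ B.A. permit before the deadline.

a

The indefinite article is chosen by the initial *sound* of the following word, not its spelling.
The initialism *B.A.* is read letter by letter; the first letter, B, is pronounced /biː/, which begins with a consonant sound.
So the article is *a*: He submitted a B.A. permit before the deadline.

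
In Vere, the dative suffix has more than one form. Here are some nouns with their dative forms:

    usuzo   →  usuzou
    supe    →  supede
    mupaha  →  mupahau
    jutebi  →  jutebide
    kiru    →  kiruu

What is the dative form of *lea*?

Looking at the last vowel of each stem: -de when the last vowel of the stem is a front vowel (*supe*, *jutebi*); -u when the last vowel of the stem is a back vowel (*usuzo*, *mupaha*, *kiru*).
*lea*: last vowel = /a/, a back vowel → -u → *leau*.

leau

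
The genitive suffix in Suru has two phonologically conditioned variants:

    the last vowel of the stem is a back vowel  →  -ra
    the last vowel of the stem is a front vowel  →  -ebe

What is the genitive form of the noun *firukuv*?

Since the last vowel of *firukuv* is /u/ (a back vowel), it takes -ra, giving *firukuvra*.

firukuvra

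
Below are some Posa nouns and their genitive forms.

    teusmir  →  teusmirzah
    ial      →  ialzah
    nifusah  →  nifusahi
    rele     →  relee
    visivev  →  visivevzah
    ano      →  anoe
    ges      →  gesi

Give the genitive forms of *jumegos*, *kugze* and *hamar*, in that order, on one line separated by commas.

The alternation tracks the final sound of the stem — -i when the stem ends in a voiceless consonant (*nifusah*, *ges*); -zah when the stem ends in a voiced consonant (*teusmir*, *ial*, *visivev*); -e when the stem ends in a vowel (*rele*, *ano*).
The final sound of *jumegos* is /s/, which is a voiceless consonant, so the suffix is -i, giving *jumegosi*.
*kugze*: final sound = /e/, a vowel → -e → *kugzee*.
*hamar* — final sound /r/ (a voiced consonant) → -zah → *hamarzah*.

jumegosi, kugzee, hamarzah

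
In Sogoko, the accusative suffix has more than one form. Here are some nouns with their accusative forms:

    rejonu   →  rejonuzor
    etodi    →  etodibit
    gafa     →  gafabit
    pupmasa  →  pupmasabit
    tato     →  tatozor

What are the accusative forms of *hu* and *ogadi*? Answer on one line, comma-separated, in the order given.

The alternation tracks the last vowel of the stem — -zor when the last vowel of the stem is a rounded vowel (*rejonu*, *tato*); -bit when the last vowel of the stem is an unrounded vowel (*etodi*, *gafa*, *pupmasa*).
Since the last vowel of *hu* is /u/ (a rounded vowel), it takes -zor, giving *huzor*.
Since the last vowel of *ogadi* is /i/ (an unrounded vowel), it takes -bit, giving *ogadibit*.

huzor, ogadibit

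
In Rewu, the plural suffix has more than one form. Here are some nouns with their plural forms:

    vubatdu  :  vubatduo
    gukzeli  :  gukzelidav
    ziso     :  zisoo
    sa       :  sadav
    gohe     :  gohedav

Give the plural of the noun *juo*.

juoo

The alternation tracks the last vowel of the stem — -o when the last vowel of the stem is a rounded vowel (*vubatdu*, *ziso*); -dav when the last vowel of the stem is an unrounded vowel (*gukzeli*, *sa*, *gohe*).
*juo* — last vowel /o/ (a rounded vowel) → -o → *juoo*.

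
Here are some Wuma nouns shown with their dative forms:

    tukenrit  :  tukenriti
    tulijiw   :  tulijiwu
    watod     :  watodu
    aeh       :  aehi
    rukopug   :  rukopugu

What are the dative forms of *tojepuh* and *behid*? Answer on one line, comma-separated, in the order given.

tojepuhi, behidu

The alternation tracks the final consonant of the stem — -i when the stem ends in a voiceless consonant (*tukenrit*, *aeh*); -u when the stem ends in a voiced consonant (*tulijiw*, *watod*, *rukopug*).
*tojepuh* — final consonant /h/ (voiceless) → -i → *tojepuhi*.
*behid* — final consonant /d/ (voiced) → -u → *behidu*.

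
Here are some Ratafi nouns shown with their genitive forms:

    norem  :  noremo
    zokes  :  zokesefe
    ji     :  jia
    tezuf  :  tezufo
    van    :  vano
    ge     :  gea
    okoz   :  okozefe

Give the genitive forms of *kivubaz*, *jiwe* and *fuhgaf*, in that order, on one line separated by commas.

kivubazefe, jiwea, fuhgafo

The pattern is sibilance of the final sound: -efe when the stem ends in a sibilant (*zokes*, *okoz*); -o when the stem ends in a non-sibilant consonant (*norem*, *tezuf*, *van*); -a when the stem ends in a vowel (*ji*, *ge*).
*kivubaz* — final sound /z/ (a sibilant) → -efe → *kivubazefe*.
Since the final sound of *jiwe* is /e/ (a vowel), it takes -a, giving *jiwea*.
The final sound of *fuhgaf* is /f/, which is a non-sibilant consonant, so the suffix is -o, giving *fuhgafo*.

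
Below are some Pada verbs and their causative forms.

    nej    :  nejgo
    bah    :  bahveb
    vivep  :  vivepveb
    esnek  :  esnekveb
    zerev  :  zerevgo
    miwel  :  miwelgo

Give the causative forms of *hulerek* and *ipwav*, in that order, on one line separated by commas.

The pattern is voicing of the final consonant: -veb when the stem ends in a voiceless consonant (*bah*, *vivep*, *esnek*); -go when the stem ends in a voiced consonant (*nej*, *zerev*, *miwel*).
*hulerek*: final consonant = /k/, voiceless → -veb → *hulerekveb*.
The final consonant of *ipwav* is /v/, which is voiced, so the suffix is -go, giving *ipwavgo*.

hulerekveb, ipwavgo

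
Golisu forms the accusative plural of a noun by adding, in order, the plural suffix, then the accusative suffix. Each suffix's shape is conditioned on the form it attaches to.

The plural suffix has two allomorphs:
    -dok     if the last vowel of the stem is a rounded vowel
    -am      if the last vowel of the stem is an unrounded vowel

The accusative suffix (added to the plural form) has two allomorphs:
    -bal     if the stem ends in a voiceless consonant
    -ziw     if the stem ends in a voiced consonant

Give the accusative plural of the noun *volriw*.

*volriw* — last vowel /i/ (an unrounded vowel) → -am → *volriwam*.
The final consonant of the plural form *volriwam* is /m/, which is voiced, so the accusative suffix is -ziw, giving *volriwamziw*.

volriwamziw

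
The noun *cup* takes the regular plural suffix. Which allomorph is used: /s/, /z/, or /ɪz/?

/s/

The stem *cup* ends in a voiceless non-sibilant consonant.
The plural suffix surfaces as /ɪz/ after sibilants, /s/ after other voiceless consonants, and /z/ after other voiced sounds.
So the plural -s on *cup* is pronounced /s/.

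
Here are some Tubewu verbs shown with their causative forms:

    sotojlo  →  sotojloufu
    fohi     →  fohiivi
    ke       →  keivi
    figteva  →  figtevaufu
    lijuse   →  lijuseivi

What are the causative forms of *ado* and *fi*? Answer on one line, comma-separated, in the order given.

The alternation tracks the last vowel of the stem — -ivi when the last vowel of the stem is a front vowel (*fohi*, *ke*, *lijuse*); -ufu when the last vowel of the stem is a back vowel (*sotojlo*, *figteva*).
*ado*: last vowel = /o/, a back vowel → -ufu → *adoufu*.
Since the last vowel of *fi* is /i/ (a front vowel), it takes -ivi, giving *fiivi*.

adoufu, fiivi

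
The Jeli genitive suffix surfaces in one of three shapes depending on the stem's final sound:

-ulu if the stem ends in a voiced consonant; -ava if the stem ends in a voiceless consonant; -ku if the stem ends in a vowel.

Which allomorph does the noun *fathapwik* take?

-ava

*fathapwik*: final sound = /k/, a voiceless consonant → -ava.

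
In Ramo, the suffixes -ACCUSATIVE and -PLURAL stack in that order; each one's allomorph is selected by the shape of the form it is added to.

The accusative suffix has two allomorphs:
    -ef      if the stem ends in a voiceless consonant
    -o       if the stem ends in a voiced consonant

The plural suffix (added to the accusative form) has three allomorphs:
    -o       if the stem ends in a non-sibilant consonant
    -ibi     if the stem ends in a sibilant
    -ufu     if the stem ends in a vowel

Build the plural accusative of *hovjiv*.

hovjivoufu

*hovjiv* — final consonant /v/ (voiced) → -o → *hovjivo*.
The accusative form *hovjivo* — final sound /o/ (a vowel) → -ufu → *hovjivoufu*.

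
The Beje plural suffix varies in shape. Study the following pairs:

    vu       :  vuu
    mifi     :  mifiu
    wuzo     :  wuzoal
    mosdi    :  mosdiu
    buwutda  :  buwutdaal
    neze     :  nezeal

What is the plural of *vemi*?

vemiu

The pattern is height harmony: -u when the last vowel of the stem is a high vowel (*vu*, *mifi*, *mosdi*); -al when the last vowel of the stem is a non-high vowel (*wuzo*, *buwutda*, *neze*).
Since the last vowel of *vemi* is /i/ (a high vowel), it takes -u, giving *vemiu*.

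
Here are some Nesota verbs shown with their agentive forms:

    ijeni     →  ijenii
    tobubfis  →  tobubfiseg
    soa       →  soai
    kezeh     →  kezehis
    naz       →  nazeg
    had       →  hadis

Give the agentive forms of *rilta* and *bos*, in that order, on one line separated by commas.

The pattern is sibilance of the final sound: -eg when the stem ends in a sibilant (*tobubfis*, *naz*); -is when the stem ends in a non-sibilant consonant (*kezeh*, *had*); -i when the stem ends in a vowel (*ijeni*, *soa*).
*rilta*: final sound = /a/, a vowel → -i → *riltai*.
*bos* — final sound /s/ (a sibilant) → -eg → *boseg*.

riltai, boseg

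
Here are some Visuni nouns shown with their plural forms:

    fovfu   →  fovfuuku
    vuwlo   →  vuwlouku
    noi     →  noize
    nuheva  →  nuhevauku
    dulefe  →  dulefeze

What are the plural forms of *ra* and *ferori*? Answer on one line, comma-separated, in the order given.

rauku, ferorize

The alternation tracks the last vowel of the stem — -ze when the last vowel of the stem is a front vowel (*noi*, *dulefe*); -uku when the last vowel of the stem is a back vowel (*fovfu*, *vuwlo*, *nuheva*).
*ra*: last vowel = /a/, a back vowel → -uku → *rauku*.
*ferori* — last vowel /i/ (a front vowel) → -ze → *ferorize*.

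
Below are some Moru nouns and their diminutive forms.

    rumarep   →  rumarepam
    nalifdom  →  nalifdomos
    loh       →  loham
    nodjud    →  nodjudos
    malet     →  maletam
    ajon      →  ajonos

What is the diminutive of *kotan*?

The suffix is conditioned by the final consonant: -am when the stem ends in a voiceless consonant (*rumarep*, *loh*, *malet*); -os when the stem ends in a voiced consonant (*nalifdom*, *nodjud*, *ajon*).
*kotan* — final consonant /n/ (voiced) → -os → *kotanos*.

kotanos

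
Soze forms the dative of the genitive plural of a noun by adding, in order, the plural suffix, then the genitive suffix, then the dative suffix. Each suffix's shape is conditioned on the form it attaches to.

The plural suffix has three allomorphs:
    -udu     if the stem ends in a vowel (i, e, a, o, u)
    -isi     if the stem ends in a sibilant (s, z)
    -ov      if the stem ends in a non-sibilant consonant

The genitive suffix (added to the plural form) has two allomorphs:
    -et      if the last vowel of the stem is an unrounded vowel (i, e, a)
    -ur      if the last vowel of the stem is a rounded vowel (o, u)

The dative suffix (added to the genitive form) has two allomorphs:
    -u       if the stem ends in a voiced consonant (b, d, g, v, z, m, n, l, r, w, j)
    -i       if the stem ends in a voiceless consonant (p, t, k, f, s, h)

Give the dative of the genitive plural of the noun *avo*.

avouduuru

*avo*: final sound = /o/, a vowel → -udu → *avoudu*.
The last vowel of the plural form *avoudu* is /u/, which is a rounded vowel, so the genitive suffix is -ur, giving *avouduur*.
The genitive form *avouduur* — final consonant /r/ (voiced) → -u → *avouduuru*.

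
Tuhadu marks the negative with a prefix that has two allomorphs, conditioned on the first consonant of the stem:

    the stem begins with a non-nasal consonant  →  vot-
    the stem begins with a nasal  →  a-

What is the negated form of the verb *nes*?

Since the first consonant of *nes* is /n/ (a nasal), it takes a-, giving *anes*.

anes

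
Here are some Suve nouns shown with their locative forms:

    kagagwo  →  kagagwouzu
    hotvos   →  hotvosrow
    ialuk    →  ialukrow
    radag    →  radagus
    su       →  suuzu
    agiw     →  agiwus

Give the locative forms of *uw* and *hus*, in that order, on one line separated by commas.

uwus, husrow

Looking at the final sound of each stem: -row when the stem ends in a voiceless consonant (*hotvos*, *ialuk*); -us when the stem ends in a voiced consonant (*radag*, *agiw*); -uzu when the stem ends in a vowel (*kagagwo*, *su*).
*uw* — final sound /w/ (a voiced consonant) → -us → *uwus*.
*hus* — final sound /s/ (a voiceless consonant) → -row → *husrow*.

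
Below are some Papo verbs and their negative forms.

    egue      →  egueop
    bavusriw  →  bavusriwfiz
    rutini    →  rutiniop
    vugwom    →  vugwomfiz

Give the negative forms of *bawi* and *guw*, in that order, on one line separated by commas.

The alternation tracks the final sound of the stem — -fiz when the stem ends in a consonant (*bavusriw*, *vugwom*); -op when the stem ends in a vowel (*egue*, *rutini*).
The final sound of *bawi* is /i/, which is a vowel, so the suffix is -op, giving *bawiop*.
*guw*: final sound = /w/, a consonant → -fiz → *guwfiz*.

bawiop, guwfiz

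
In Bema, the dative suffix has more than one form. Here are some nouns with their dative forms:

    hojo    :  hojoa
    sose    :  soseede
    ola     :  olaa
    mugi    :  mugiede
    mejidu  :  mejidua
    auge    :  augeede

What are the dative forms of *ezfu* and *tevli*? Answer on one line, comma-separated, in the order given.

The alternation tracks the last vowel of the stem — -ede when the last vowel of the stem is a front vowel (*sose*, *mugi*, *auge*); -a when the last vowel of the stem is a back vowel (*hojo*, *ola*, *mejidu*).
*ezfu*: last vowel = /u/, a back vowel → -a → *ezfua*.
The last vowel of *tevli* is /i/, which is a front vowel, so the suffix is -ede, giving *tevliede*.

ezfua, tevliede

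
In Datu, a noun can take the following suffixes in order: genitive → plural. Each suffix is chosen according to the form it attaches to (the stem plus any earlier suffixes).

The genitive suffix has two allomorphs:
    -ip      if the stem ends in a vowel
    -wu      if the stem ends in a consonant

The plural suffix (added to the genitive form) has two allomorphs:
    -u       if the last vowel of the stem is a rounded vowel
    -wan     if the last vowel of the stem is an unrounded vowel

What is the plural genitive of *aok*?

aokwuu

*aok*: final sound = /k/, a consonant → -wu → *aokwu*.
The genitive form *aokwu*: last vowel = /u/, a rounded vowel → -u → *aokwuu*.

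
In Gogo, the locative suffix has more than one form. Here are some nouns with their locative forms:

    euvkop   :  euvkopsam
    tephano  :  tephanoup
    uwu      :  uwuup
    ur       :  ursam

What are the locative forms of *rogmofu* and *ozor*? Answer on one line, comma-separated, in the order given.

The alternation tracks the final sound of the stem — -sam when the stem ends in a consonant (*euvkop*, *ur*); -up when the stem ends in a vowel (*tephano*, *uwu*).
*rogmofu* — final sound /u/ (a vowel) → -up → *rogmofuup*.
The final sound of *ozor* is /r/, which is a consonant, so the suffix is -sam, giving *ozorsam*.

rogmofuup, ozorsam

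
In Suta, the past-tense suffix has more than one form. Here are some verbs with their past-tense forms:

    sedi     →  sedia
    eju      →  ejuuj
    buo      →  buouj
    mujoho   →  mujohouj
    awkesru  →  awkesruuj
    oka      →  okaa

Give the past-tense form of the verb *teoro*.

teorouj

Looking at the last vowel of each stem: -uj when the last vowel of the stem is a rounded vowel (*eju*, *buo*, *mujoho*, *awkesru*); -a when the last vowel of the stem is an unrounded vowel (*sedi*, *oka*).
*teoro*: last vowel = /o/, a rounded vowel → -uj → *teorouj*.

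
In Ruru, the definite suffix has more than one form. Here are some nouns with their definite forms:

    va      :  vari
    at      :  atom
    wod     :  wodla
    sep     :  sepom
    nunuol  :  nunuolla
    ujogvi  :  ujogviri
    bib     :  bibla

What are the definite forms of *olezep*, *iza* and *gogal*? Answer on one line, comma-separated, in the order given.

The alternation tracks the final sound of the stem — -om when the stem ends in a voiceless consonant (*at*, *sep*); -la when the stem ends in a voiced consonant (*wod*, *nunuol*, *bib*); -ri when the stem ends in a vowel (*va*, *ujogvi*).
*olezep*: final sound = /p/, a voiceless consonant → -om → *olezepom*.
Since the final sound of *iza* is /a/ (a vowel), it takes -ri, giving *izari*.
Since the final sound of *gogal* is /l/ (a voiced consonant), it takes -la, giving *gogalla*.

olezepom, izari, gogalla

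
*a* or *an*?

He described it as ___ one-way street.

The indefinite article is chosen by the initial *sound* of the following word, not its spelling.
*one-way* begins with the sound /wʌ/ (*one* pronounced /wʌn/) — a consonant sound.
So the article is *a*: He described it as a one-way street.

a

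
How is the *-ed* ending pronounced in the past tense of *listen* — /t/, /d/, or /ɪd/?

The stem *listen* ends in a voiced sound other than /d/.
The -ed suffix is realized as /ɪd/ after /t, d/; as /t/ after other voiceless consonants; and as /d/ after other voiced sounds.
So -ed on *listen* is pronounced /d/.

/d/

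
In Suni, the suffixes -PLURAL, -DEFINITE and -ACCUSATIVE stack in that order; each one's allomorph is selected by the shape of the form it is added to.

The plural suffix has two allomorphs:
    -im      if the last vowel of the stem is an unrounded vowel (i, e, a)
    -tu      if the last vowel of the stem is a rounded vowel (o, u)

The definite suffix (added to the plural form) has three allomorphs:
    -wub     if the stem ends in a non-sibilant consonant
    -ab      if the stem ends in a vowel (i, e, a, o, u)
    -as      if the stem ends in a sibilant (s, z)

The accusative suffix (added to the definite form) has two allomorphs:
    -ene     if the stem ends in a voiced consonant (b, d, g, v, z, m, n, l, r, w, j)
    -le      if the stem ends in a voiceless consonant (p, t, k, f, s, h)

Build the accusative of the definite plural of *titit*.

Since the last vowel of *titit* is /i/ (an unrounded vowel), it takes -im, giving *tititim*.
The plural form *tititim* — final sound /m/ (a non-sibilant consonant) → -wub → *tititimwub*.
The definite form *tititimwub* — final consonant /b/ (voiced) → -ene → *tititimwubene*.

tititimwubene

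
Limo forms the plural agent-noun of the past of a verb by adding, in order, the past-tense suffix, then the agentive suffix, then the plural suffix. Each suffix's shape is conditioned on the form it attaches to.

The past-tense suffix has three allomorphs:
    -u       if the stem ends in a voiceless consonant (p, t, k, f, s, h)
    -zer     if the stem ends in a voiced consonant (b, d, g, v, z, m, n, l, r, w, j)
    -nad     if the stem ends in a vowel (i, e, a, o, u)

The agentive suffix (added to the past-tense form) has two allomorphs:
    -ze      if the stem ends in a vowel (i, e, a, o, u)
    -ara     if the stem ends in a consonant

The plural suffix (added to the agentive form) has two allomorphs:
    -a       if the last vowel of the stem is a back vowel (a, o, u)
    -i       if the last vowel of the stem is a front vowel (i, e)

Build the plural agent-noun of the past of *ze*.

zenadaraa

*ze*: final sound = /e/, a vowel → -nad → *zenad*.
The final sound of the past-tense form *zenad* is /d/, which is a consonant, so the agentive suffix is -ara, giving *zenadara*.
The last vowel of the agentive form *zenadara* is /a/, which is a back vowel, so the plural suffix is -a, giving *zenadaraa*.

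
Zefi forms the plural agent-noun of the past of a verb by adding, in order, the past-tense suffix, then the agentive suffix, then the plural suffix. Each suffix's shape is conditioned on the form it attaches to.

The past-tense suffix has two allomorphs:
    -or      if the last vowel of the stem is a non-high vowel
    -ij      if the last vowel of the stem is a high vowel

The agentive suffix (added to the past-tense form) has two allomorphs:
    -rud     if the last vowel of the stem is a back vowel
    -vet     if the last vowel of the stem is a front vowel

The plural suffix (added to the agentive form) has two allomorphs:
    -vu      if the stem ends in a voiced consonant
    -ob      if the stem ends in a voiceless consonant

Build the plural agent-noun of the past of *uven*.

uvenorrudvu

Since the last vowel of *uven* is /e/ (a non-high vowel), it takes -or, giving *uvenor*.
The last vowel of the past-tense form *uvenor* is /o/, which is a back vowel, so the agentive suffix is -rud, giving *uvenorrud*.
The agentive form *uvenorrud* — final consonant /d/ (voiced) → -vu → *uvenorrudvu*.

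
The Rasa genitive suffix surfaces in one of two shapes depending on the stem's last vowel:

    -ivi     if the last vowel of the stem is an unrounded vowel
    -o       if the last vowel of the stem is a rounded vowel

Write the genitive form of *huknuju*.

Since the last vowel of *huknuju* is /u/ (a rounded vowel), it takes -o, giving *huknujuo*.

huknujuo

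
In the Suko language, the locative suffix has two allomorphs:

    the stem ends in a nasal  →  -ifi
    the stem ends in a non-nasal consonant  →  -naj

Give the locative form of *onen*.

*onen* — final consonant /n/ (a nasal) → -ifi → *onenifi*.

onenifi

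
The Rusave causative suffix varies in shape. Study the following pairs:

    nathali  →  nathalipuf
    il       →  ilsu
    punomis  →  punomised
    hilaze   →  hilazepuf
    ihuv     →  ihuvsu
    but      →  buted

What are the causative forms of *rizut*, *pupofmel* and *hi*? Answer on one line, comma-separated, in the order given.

The suffix is conditioned by the final sound: -ed when the stem ends in a voiceless consonant (*punomis*, *but*); -su when the stem ends in a voiced consonant (*il*, *ihuv*); -puf when the stem ends in a vowel (*nathali*, *hilaze*).
Since the final sound of *rizut* is /t/ (a voiceless consonant), it takes -ed, giving *rizuted*.
The final sound of *pupofmel* is /l/, which is a voiced consonant, so the suffix is -su, giving *pupofmelsu*.
The final sound of *hi* is /i/, which is a vowel, so the suffix is -puf, giving *hipuf*.

rizuted, pupofmelsu, hipuf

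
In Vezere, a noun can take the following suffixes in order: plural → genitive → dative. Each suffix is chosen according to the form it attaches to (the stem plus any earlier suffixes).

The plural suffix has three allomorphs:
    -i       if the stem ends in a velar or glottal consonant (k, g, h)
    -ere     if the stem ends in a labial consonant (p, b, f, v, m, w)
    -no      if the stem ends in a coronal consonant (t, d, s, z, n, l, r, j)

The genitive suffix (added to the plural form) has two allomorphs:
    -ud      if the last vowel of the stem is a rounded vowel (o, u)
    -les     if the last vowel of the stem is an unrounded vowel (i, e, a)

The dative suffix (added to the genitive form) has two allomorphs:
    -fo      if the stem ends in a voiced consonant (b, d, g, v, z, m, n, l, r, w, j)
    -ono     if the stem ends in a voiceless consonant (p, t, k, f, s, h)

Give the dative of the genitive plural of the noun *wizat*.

The final consonant of *wizat* is /t/, which is coronal, so the plural suffix is -no, giving *wizatno*.
The plural form *wizatno* — last vowel /o/ (a rounded vowel) → -ud → *wizatnoud*.
The genitive form *wizatnoud*: final consonant = /d/, voiced → -fo → *wizatnoudfo*.

wizatnoudfo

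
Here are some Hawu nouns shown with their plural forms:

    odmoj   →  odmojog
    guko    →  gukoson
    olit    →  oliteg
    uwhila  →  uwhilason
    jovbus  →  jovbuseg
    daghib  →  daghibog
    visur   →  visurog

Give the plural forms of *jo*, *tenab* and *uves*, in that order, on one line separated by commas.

joson, tenabog, uveseg

The suffix is conditioned by the final sound: -eg when the stem ends in a voiceless consonant (*olit*, *jovbus*); -og when the stem ends in a voiced consonant (*odmoj*, *daghib*, *visur*); -son when the stem ends in a vowel (*guko*, *uwhila*).
*jo*: final sound = /o/, a vowel → -son → *joson*.
The final sound of *tenab* is /b/, which is a voiced consonant, so the suffix is -og, giving *tenabog*.
The final sound of *uves* is /s/, which is a voiceless consonant, so the suffix is -eg, giving *uveseg*.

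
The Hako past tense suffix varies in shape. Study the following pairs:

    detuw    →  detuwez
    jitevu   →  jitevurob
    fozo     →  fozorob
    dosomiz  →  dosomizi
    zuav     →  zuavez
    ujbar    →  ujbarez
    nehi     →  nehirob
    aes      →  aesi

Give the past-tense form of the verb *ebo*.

eborob

Looking at the final sound of each stem: -i when the stem ends in a sibilant (*dosomiz*, *aes*); -ez when the stem ends in a non-sibilant consonant (*detuw*, *zuav*, *ujbar*); -rob when the stem ends in a vowel (*jitevu*, *fozo*, *nehi*).
The final sound of *ebo* is /o/, which is a vowel, so the suffix is -rob, giving *eborob*.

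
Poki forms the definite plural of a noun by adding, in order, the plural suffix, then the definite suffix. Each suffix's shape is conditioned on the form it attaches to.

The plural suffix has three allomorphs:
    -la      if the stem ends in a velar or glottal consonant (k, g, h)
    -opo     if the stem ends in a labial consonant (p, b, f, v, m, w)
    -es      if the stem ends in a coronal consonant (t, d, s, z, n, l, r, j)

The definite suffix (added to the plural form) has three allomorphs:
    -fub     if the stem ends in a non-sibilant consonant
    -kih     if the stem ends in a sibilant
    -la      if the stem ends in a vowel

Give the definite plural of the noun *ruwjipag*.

Since the final consonant of *ruwjipag* is /g/ (velar/glottal), it takes -la, giving *ruwjipagla*.
Since the final sound of the plural form *ruwjipagla* is /a/ (a vowel), it takes -la, giving *ruwjipaglala*.

ruwjipaglala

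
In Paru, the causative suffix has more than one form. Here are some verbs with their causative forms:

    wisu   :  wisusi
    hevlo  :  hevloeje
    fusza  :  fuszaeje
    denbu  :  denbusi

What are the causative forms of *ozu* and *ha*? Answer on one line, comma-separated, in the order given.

ozusi, haeje

Looking at the last vowel of each stem: -si when the last vowel of the stem is a high vowel (*wisu*, *denbu*); -eje when the last vowel of the stem is a non-high vowel (*hevlo*, *fusza*).
The last vowel of *ozu* is /u/, which is a high vowel, so the suffix is -si, giving *ozusi*.
The last vowel of *ha* is /a/, which is a non-high vowel, so the suffix is -eje, giving *haeje*.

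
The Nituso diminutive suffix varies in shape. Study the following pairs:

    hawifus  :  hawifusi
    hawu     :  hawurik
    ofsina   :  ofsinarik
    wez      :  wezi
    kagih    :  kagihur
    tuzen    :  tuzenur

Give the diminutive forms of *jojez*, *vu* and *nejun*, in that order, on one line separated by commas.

Looking at the final sound of each stem: -i when the stem ends in a sibilant (*hawifus*, *wez*); -ur when the stem ends in a non-sibilant consonant (*kagih*, *tuzen*); -rik when the stem ends in a vowel (*hawu*, *ofsina*).
The final sound of *jojez* is /z/, which is a sibilant, so the suffix is -i, giving *jojezi*.
The final sound of *vu* is /u/, which is a vowel, so the suffix is -rik, giving *vurik*.
The final sound of *nejun* is /n/, which is a non-sibilant consonant, so the suffix is -ur, giving *nejunur*.

jojezi, vurik, nejunur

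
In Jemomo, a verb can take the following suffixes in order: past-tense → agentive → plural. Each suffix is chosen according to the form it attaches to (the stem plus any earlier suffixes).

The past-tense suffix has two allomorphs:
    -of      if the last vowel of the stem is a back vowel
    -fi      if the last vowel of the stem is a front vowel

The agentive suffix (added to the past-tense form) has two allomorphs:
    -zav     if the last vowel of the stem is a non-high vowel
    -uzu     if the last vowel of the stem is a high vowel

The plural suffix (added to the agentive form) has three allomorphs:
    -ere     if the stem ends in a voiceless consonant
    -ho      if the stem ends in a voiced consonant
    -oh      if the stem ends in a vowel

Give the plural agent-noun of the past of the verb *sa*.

saofzavho

*sa*: last vowel = /a/, a back vowel → -of → *saof*.
Since the last vowel of the past-tense form *saof* is /o/ (a non-high vowel), it takes -zav, giving *saofzav*.
The agentive form *saofzav* — final sound /v/ (a voiced consonant) → -ho → *saofzavho*.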